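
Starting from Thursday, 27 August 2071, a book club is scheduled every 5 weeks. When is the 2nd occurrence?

1 October 2071

The 2nd occurrence is 1 interval after the first: 1 × 35 = 35 days after 27 August 2071.
August has 31 days — 4 days to the end of August leaves 31.
September has 30 days (1 left).
1 day into October → 1 October 2071.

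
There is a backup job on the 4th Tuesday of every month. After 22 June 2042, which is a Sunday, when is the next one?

June 2042 starts on a Sunday; its first Tuesday is the 3rd, so the 4th Tuesday is the 24th — 24 June 2042.
24 June 2042 is after 22 June 2042, so that is the next one.

24 June 2042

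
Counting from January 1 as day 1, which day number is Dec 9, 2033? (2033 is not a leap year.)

Days in months before Dec: 31 + 28 + 31 + 30 + 31 + 30 + 31 + 31 + 30 + 31 + 30 = 334.
Plus 9 days into Dec → day 343.

343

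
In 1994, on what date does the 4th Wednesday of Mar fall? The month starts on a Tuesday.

Mar 1994 begins on a Tuesday, so the first Wednesday is Mar 2 (1 day later).
The 4th Wednesday is 3 weeks later: 2 + 21 = 23.

Mar 23, 1994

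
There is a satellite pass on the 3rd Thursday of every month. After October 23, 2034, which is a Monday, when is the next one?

October 2034 starts on a Sunday; its first Thursday is the 5th, so the 3rd Thursday is the 19th — October 19, 2034.
That is not after October 23, 2034, so look at November 2034.
November 2034 starts on a Wednesday; its first Thursday is the 2nd, so the 3rd Thursday is the 16th — November 16, 2034.

November 16, 2034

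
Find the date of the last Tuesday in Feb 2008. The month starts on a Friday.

Feb 2008 begins on a Friday, so the first Tuesday is Feb 5 (4 days later).
Feb 2008 has 29 days. Adding weeks: 5, 12, 19, 26 — the last one ≤ 29 is the 26th.

Feb 26, 2008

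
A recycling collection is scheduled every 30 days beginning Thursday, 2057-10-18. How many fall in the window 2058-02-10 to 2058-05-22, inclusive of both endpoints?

4

Occurrences land 30·i days after 2057-10-18 for i = 0, 1, 2, …
2058-02-10 is 115 days after the start; 115 ÷ 30 = 3 remainder 25; since the remainder is 25, round up to i = 4. First occurrence in the window: #5 on 2058-02-15 (4×30 = 120 days in).
2058-05-22 is 216 days after the start; 216 ÷ 30 = 7 remainder 6. Last occurrence in the window: #8 on 2058-05-16.
Occurrences #5 through #8: 4 in total.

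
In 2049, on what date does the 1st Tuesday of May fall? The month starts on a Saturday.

2049-05-04

May 2049 begins on a Saturday, so the first Tuesday is May 4 (3 days later).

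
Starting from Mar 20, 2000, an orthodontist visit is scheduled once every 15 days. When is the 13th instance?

The 13th occurrence is 12 intervals after the first: 12 × 15 = 180 days after Mar 20, 2000.
Mar has 31 days — 11 days to the end of Mar leaves 169.
Apr has 30 days (139 left).
May has 31 days (108 left).
Jun has 30 days (78 left).
Jul has 31 days (47 left).
Aug has 31 days (16 left).
16 days into Sep → Sep 16, 2000.

Sep 16, 2000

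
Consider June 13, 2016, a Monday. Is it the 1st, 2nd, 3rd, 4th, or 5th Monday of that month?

2nd

Day 13 falls in week ⌈13/7⌉ of the month.
Days 1–7 hold the 1st Monday, 8–14 the 2nd, 15–21 the 3rd, 22–28 the 4th, 29–31 the 5th.
13 is in the range for the 2nd.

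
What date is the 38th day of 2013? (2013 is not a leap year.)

January has 31 days (38 − 31 = 7 remain).
7 into February → February 7.

2013-02-07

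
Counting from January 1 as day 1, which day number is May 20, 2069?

140

Days in months before May: 31 + 28 + 31 + 30 = 120.
Plus 20 days into May → day 140.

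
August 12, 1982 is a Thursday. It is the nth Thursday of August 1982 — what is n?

Day 12 falls in week ⌈12/7⌉ of the month.
Days 1–7 hold the 1st Thursday, 8–14 the 2nd, 15–21 the 3rd, 22–28 the 4th, 29–31 the 5th.
12 is in the range for the 2nd.

2nd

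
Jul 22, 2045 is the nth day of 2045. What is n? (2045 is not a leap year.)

203

Days in months before Jul: 31 + 28 + 31 + 30 + 31 + 30 = 181.
Plus 22 days into Jul → day 203.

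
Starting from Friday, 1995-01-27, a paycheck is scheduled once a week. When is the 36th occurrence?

The 36th occurrence is 35 intervals after the first: 35 × 7 = 245 days after 1995-01-27.
January has 31 days — 4 days to the end of January leaves 241.
February has 28 days (213 left).
March has 31 days (182 left).
April has 30 days (152 left).
May has 31 days (121 left).
June has 30 days (91 left).
July has 31 days (60 left).
August has 31 days (29 left).
29 days into September → 1995-09-29.

1995-09-29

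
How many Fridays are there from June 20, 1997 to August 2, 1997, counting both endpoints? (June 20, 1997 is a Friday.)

7

June 20, 1997 is a Friday; the first Friday on or after it is June 20, 1997.
From June 20, 1997 to August 2, 1997: 10 + 31 + 2 = 43 days (rest of June, July, August).
43 ÷ 7 = 6 full weeks with remainder 1, so 6 more Fridays after the first → 7.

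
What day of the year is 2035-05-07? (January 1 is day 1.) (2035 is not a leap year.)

Days in months before May: 31 + 28 + 31 + 30 = 120.
Plus 7 days into May → day 127.

127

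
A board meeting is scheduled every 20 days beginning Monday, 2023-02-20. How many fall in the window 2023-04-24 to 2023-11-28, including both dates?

11

Occurrences land 20·i days after 2023-02-20 for i = 0, 1, 2, …
2023-04-24 is 63 days after the start; 63 ÷ 20 = 3 remainder 3; since the remainder is 3, round up to i = 4. First occurrence in the window: #5 on 2023-05-11 (4×20 = 80 days in).
2023-11-28 is 281 days after the start; 281 ÷ 20 = 14 remainder 1. Last occurrence in the window: #15 on 2023-11-27.
Occurrences #5 through #15: 11 in total.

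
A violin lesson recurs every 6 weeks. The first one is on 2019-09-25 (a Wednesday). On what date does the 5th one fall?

2020-03-11

The 5th occurrence is 4 intervals after the first: 4 × 42 = 168 days after 2019-09-25.
September has 30 days — 5 days to the end of September leaves 163.
October has 31 days (132 left).
November has 30 days (102 left).
December has 31 days (71 left).
January has 31 days (40 left).
February has 29 days (11 left).
11 days into March → 2020-03-11.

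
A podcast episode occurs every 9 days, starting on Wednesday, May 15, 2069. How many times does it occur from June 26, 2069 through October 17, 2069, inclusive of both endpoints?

Occurrences land 9·i days after May 15, 2069 for i = 0, 1, 2, …
June 26, 2069 is 42 days after the start; 42 ÷ 9 = 4 remainder 6; since the remainder is 6, round up to i = 5. First occurrence in the window: #6 on June 29, 2069 (5×9 = 45 days in).
October 17, 2069 is 155 days after the start; 155 ÷ 9 = 17 remainder 2. Last occurrence in the window: #18 on October 15, 2069.
Occurrences #6 through #18: 13 in total.

13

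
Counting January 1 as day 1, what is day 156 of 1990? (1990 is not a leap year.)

January has 31 days (156 − 31 = 125 remain).
February has 28 days (125 − 28 = 97 remain).
March has 31 days (97 − 31 = 66 remain).
April has 30 days (66 − 30 = 36 remain).
May has 31 days (36 − 31 = 5 remain).
5 into June → June 5.

5 June 1990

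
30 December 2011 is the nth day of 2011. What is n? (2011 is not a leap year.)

Days in months before December: 31 + 28 + 31 + 30 + 31 + 30 + 31 + 31 + 30 + 31 + 30 = 334.
Plus 30 days into December → day 364.

364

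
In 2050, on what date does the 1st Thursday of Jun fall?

Jun 2050 begins on a Wednesday, so the first Thursday is Jun 2 (1 day later).

Jun 2, 2050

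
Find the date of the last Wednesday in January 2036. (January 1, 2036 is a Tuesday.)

January 30, 2036

January 2036 begins on a Tuesday, so the first Wednesday is January 2 (1 day later).
January 2036 has 31 days. Adding weeks: 2, 9, 16, 23, 30 — the last one ≤ 31 is the 30th.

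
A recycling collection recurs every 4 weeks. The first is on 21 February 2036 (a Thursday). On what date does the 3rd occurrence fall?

The 3rd occurrence is 2 intervals after the first: 2 × 28 = 56 days after 21 February 2036.
February has 29 days — 8 days to the end of February leaves 48.
March has 31 days (17 left).
17 days into April → 17 April 2036.

17 April 2036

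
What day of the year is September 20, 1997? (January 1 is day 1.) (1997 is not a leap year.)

Days in months before September: 31 + 28 + 31 + 30 + 31 + 30 + 31 + 31 = 243.
Plus 20 days into September → day 263.

263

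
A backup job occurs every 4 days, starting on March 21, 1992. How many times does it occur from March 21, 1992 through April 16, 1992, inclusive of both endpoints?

7

Occurrences land 4·i days after March 21, 1992 for i = 0, 1, 2, …
The window opens on the start date, so the first occurrence inside is #1 on March 21, 1992.
April 16, 1992 is 26 days after the start; 26 ÷ 4 = 6 remainder 2. Last occurrence in the window: #7 on April 14, 1992.
Occurrences #1 through #7: 7 in total.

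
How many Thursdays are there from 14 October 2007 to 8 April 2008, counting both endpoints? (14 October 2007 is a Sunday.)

25

14 October 2007 is a Sunday; the first Thursday on or after it is 18 October 2007 (4 days later).
From 18 October 2007 to 8 April 2008: 13 + 30 + 31 + 31 + 29 + 31 + 8 = 173 days (rest of October, November, December, January, February, March, April).
173 ÷ 7 = 24 full weeks with remainder 5, so 24 more Thursdays after the first → 25.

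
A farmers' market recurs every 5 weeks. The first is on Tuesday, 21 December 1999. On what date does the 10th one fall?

31 October 2000

The 10th occurrence is 9 intervals after the first: 9 × 35 = 315 days after 21 December 1999.
December has 31 days — 10 days to the end of December leaves 305.
January has 31 days (274 left).
February has 29 days (245 left).
March has 31 days (214 left).
April has 30 days (184 left).
May has 31 days (153 left).
June has 30 days (123 left).
July has 31 days (92 left).
August has 31 days (61 left).
September has 30 days (31 left).
31 days into October → 31 October 2000.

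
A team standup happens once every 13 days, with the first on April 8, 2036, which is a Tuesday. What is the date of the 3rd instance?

The 3rd occurrence is 2 intervals after the first: 2 × 13 = 26 days after April 8, 2036.
April has 30 days — 22 days to the end of April leaves 4.
4 days into May → May 4, 2036.

May 4, 2036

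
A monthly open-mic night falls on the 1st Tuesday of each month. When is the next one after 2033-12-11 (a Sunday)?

December 2033 starts on a Thursday, so its 1st Tuesday is 2033-12-06 (5 days in).
That is not after 2033-12-11, so look at January 2034.
January 2034 starts on a Sunday, so its 1st Tuesday is 2034-01-03 (2 days in).

2034-01-03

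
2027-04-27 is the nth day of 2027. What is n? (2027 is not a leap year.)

Days in months before April: 31 + 28 + 31 = 90.
Plus 27 days into April → day 117.

117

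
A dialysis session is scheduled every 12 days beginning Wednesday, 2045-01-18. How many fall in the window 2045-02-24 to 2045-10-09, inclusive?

19

Occurrences land 12·i days after 2045-01-18 for i = 0, 1, 2, …
2045-02-24 is 37 days after the start; 37 ÷ 12 = 3 remainder 1; since the remainder is 1, round up to i = 4. First occurrence in the window: #5 on 2045-03-07 (4×12 = 48 days in).
2045-10-09 is 264 days after the start; 264 ÷ 12 = 22 remainder 0. Last occurrence in the window: #23 on 2045-10-09.
Occurrences #5 through #23: 19 in total.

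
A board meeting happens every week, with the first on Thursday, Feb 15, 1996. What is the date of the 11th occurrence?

The 11th occurrence is 10 intervals after the first: 10 × 7 = 70 days after Feb 15, 1996.
Feb has 29 days — 14 days to the end of Feb leaves 56.
Mar has 31 days (25 left).
25 days into Apr → Apr 25, 1996.

Apr 25, 1996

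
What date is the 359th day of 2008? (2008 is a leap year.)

2008-12-24

January has 31 days (359 − 31 = 328 remain).
February has 29 days (328 − 29 = 299 remain).
March has 31 days (299 − 31 = 268 remain).
April has 30 days (268 − 30 = 238 remain).
May has 31 days (238 − 31 = 207 remain).
June has 30 days (207 − 30 = 177 remain).
July has 31 days (177 − 31 = 146 remain).
August has 31 days (146 − 31 = 115 remain).
September has 30 days (115 − 30 = 85 remain).
October has 31 days (85 − 31 = 54 remain).
November has 30 days (54 − 30 = 24 remain).
24 into December → December 24.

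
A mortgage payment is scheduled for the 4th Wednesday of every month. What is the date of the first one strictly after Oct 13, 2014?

Oct 2014 starts on a Wednesday; its first Wednesday is the 1st, so the 4th Wednesday is the 22nd — Oct 22, 2014.
Oct 22, 2014 is after Oct 13, 2014, so that is the next one.

Oct 22, 2014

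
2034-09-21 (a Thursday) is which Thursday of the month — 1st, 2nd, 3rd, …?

3rd

Day 21 falls in week ⌈21/7⌉ of the month.
Days 1–7 hold the 1st Thursday, 8–14 the 2nd, 15–21 the 3rd, 22–28 the 4th, 29–31 the 5th.
21 is in the range for the 3rd.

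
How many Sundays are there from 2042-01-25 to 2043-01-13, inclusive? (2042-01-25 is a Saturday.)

51

2042-01-25 is a Saturday; the first Sunday on or after it is 2042-01-26 (1 day later).
From 2042-01-26 to 2043-01-13: 339 + 13 = 352 days (rest of 2042, to 2043-01-13 in 2043).
352 ÷ 7 = 50 full weeks with remainder 2, so 50 more Sundays after the first → 51.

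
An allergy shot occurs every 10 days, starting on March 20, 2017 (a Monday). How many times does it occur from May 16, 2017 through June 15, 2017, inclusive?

3

Occurrences land 10·i days after March 20, 2017 for i = 0, 1, 2, …
May 16, 2017 is 57 days after the start; 57 ÷ 10 = 5 remainder 7; since the remainder is 7, round up to i = 6. First occurrence in the window: #7 on May 19, 2017 (6×10 = 60 days in).
June 15, 2017 is 87 days after the start; 87 ÷ 10 = 8 remainder 7. Last occurrence in the window: #9 on June 8, 2017.
Occurrences #7 through #9: 3 in total.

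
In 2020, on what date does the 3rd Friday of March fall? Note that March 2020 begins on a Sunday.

March 2020 begins on a Sunday, so the first Friday is March 6 (5 days later).
The 3rd Friday is 2 weeks later: 6 + 14 = 20.

20 March 2020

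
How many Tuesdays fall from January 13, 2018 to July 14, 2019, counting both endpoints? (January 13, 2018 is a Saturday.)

78

January 13, 2018 is a Saturday; the first Tuesday on or after it is January 16, 2018 (3 days later).
From January 16, 2018 to July 14, 2019: 349 + 195 = 544 days (rest of 2018, to July 14, 2019 in 2019).
544 ÷ 7 = 77 full weeks with remainder 5, so 77 more Tuesdays after the first → 78.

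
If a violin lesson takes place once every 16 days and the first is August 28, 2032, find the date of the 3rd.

The 3rd occurrence is 2 intervals after the first: 2 × 16 = 32 days after August 28, 2032.
August has 31 days — 3 days to the end of August leaves 29.
29 days into September → September 29, 2032.

September 29, 2032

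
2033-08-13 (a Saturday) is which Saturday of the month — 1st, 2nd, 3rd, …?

Day 13 falls in week ⌈13/7⌉ of the month.
Days 1–7 hold the 1st Saturday, 8–14 the 2nd, 15–21 the 3rd, 22–28 the 4th, 29–31 the 5th.
13 is in the range for the 2nd.

2nd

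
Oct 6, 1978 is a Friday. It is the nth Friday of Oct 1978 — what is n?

Day 6 falls in week ⌈6/7⌉ of the month.
Days 1–7 hold the 1st Friday, 8–14 the 2nd, 15–21 the 3rd, 22–28 the 4th, 29–31 the 5th.
6 is in the range for the 1st.

1st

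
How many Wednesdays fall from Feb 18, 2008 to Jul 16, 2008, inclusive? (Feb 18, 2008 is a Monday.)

Feb 18, 2008 is a Monday; the first Wednesday on or after it is Feb 20, 2008 (2 days later).
From Feb 20, 2008 to Jul 16, 2008: 9 + 31 + 30 + 31 + 30 + 16 = 147 days (rest of Feb, Mar, Apr, May, Jun, Jul).
147 ÷ 7 = 21 full weeks with remainder 0, so 21 more Wednesdays after the first → 22.

22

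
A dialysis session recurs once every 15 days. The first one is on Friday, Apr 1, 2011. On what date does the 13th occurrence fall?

Sep 28, 2011

The 13th occurrence is 12 intervals after the first: 12 × 15 = 180 days after Apr 1, 2011.
Apr has 30 days — 29 days to the end of Apr leaves 151.
May has 31 days (120 left).
Jun has 30 days (90 left).
Jul has 31 days (59 left).
Aug has 31 days (28 left).
28 days into Sep → Sep 28, 2011.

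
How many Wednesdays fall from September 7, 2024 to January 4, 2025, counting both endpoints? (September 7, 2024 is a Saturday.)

17

September 7, 2024 is a Saturday; the first Wednesday on or after it is September 11, 2024 (4 days later).
From September 11, 2024 to January 4, 2025: 19 + 31 + 30 + 31 + 4 = 115 days (rest of September, October, November, December, January).
115 ÷ 7 = 16 full weeks with remainder 3, so 16 more Wednesdays after the first → 17.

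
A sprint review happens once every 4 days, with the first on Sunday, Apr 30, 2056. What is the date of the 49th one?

The 49th occurrence is 48 intervals after the first: 48 × 4 = 192 days after Apr 30, 2056.
Apr has 30 days — 0 days to the end of Apr leaves 192.
May has 31 days (161 left).
Jun has 30 days (131 left).
Jul has 31 days (100 left).
Aug has 31 days (69 left).
Sep has 30 days (39 left).
Oct has 31 days (8 left).
8 days into Nov → Nov 8, 2056.

Nov 8, 2056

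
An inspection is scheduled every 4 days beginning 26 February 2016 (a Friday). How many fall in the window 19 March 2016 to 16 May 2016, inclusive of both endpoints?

Occurrences land 4·i days after 26 February 2016 for i = 0, 1, 2, …
19 March 2016 is 22 days after the start; 22 ÷ 4 = 5 remainder 2; since the remainder is 2, round up to i = 6. First occurrence in the window: #7 on 21 March 2016 (6×4 = 24 days in).
16 May 2016 is 80 days after the start; 80 ÷ 4 = 20 remainder 0. Last occurrence in the window: #21 on 16 May 2016.
Occurrences #7 through #21: 15 in total.

15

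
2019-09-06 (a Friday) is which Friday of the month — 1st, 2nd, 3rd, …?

Day 6 falls in week ⌈6/7⌉ of the month.
Days 1–7 hold the 1st Friday, 8–14 the 2nd, 15–21 the 3rd, 22–28 the 4th, 29–31 the 5th.
6 is in the range for the 1st.

1st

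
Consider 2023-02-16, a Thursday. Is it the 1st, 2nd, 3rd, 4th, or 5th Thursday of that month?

Day 16 falls in week ⌈16/7⌉ of the month.
Days 1–7 hold the 1st Thursday, 8–14 the 2nd, 15–21 the 3rd, 22–28 the 4th, 29–31 the 5th.
16 is in the range for the 3rd.

3rd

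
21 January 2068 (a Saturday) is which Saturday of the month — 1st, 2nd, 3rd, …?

3rd

Day 21 falls in week ⌈21/7⌉ of the month.
Days 1–7 hold the 1st Saturday, 8–14 the 2nd, 15–21 the 3rd, 22–28 the 4th, 29–31 the 5th.
21 is in the range for the 3rd.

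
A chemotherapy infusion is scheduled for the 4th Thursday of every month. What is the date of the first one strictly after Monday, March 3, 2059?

March 2059 starts on a Saturday; its first Thursday is the 6th, so the 4th Thursday is the 27th — March 27, 2059.
March 27, 2059 is after March 3, 2059, so that is the next one.

March 27, 2059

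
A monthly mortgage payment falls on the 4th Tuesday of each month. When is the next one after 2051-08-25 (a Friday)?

August 2051 starts on a Tuesday; its first Tuesday is the 1st, so the 4th Tuesday is the 22nd — 2051-08-22.
That is not after 2051-08-25, so look at September 2051.
September 2051 starts on a Friday; its first Tuesday is the 5th, so the 4th Tuesday is the 26th — 2051-09-26.

2051-09-26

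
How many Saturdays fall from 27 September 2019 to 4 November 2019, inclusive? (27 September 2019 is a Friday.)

27 September 2019 is a Friday; the first Saturday on or after it is 28 September 2019 (1 day later).
From 28 September 2019 to 4 November 2019: 2 + 31 + 4 = 37 days (rest of September, October, November).
37 ÷ 7 = 5 full weeks with remainder 2, so 5 more Saturdays after the first → 6.

6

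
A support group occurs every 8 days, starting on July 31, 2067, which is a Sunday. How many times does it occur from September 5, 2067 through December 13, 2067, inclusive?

Occurrences land 8·i days after July 31, 2067 for i = 0, 1, 2, …
September 5, 2067 is 36 days after the start; 36 ÷ 8 = 4 remainder 4; since the remainder is 4, round up to i = 5. First occurrence in the window: #6 on September 9, 2067 (5×8 = 40 days in).
December 13, 2067 is 135 days after the start; 135 ÷ 8 = 16 remainder 7. Last occurrence in the window: #17 on December 6, 2067.
Occurrences #6 through #17: 12 in total.

12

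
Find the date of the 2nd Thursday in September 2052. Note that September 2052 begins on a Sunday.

September 12, 2052

September 2052 begins on a Sunday, so the first Thursday is September 5 (4 days later).
The 2nd Thursday is 1 weeks later: 5 + 7 = 12.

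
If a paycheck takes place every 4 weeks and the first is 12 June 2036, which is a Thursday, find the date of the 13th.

14 May 2037

The 13th occurrence is 12 intervals after the first: 12 × 28 = 336 days after 12 June 2036.
June has 30 days — 18 days to the end of June leaves 318.
July has 31 days (287 left).
August has 31 days (256 left).
September has 30 days (226 left).
October has 31 days (195 left).
November has 30 days (165 left).
December has 31 days (134 left).
January has 31 days (103 left).
February has 28 days (75 left).
March has 31 days (44 left).
April has 30 days (14 left).
14 days into May → 14 May 2037.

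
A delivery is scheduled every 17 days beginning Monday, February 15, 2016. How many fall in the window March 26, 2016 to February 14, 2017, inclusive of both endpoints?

19

Occurrences land 17·i days after February 15, 2016 for i = 0, 1, 2, …
March 26, 2016 is 40 days after the start; 40 ÷ 17 = 2 remainder 6; since the remainder is 6, round up to i = 3. First occurrence in the window: #4 on April 6, 2016 (3×17 = 51 days in).
February 14, 2017 is 365 days after the start; 365 ÷ 17 = 21 remainder 8. Last occurrence in the window: #22 on February 6, 2017.
Occurrences #4 through #22: 19 in total.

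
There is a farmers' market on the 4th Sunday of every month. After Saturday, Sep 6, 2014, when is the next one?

Sep 28, 2014

Sep 2014 starts on a Monday; its first Sunday is the 7th, so the 4th Sunday is the 28th — Sep 28, 2014.
Sep 28, 2014 is after Sep 6, 2014, so that is the next one.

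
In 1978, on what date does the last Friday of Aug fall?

Aug 1978 begins on a Tuesday, so the first Friday is Aug 4 (3 days later).
Aug 1978 has 31 days. Adding weeks: 4, 11, 18, 25 — the last one ≤ 31 is the 25th.

Aug 25, 1978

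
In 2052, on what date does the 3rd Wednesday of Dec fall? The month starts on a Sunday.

Dec 2052 begins on a Sunday, so the first Wednesday is Dec 4 (3 days later).
The 3rd Wednesday is 2 weeks later: 4 + 14 = 18.

Dec 18, 2052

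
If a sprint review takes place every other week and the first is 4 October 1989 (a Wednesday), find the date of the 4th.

The 4th occurrence is 3 intervals after the first: 3 × 14 = 42 days after 4 October 1989.
October has 31 days — 27 days to the end of October leaves 15.
15 days into November → 15 November 1989.

15 November 1989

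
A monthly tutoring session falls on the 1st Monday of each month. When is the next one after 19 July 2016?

July 2016 starts on a Friday, so its 1st Monday is 4 July 2016 (3 days in).
That is not after 19 July 2016, so look at August 2016.
August 2016 starts on a Monday, so its 1st Monday is 1 August 2016.

1 August 2016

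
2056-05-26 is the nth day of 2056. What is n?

147

Days in months before May: 31 + 29 + 31 + 30 = 121.
Plus 26 days into May → day 147.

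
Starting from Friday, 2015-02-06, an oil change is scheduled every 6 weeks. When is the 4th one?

2015-06-12

The 4th occurrence is 3 intervals after the first: 3 × 42 = 126 days after 2015-02-06.
February has 28 days — 22 days to the end of February leaves 104.
March has 31 days (73 left).
April has 30 days (43 left).
May has 31 days (12 left).
12 days into June → 2015-06-12.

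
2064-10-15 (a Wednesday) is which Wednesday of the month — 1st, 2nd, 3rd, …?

3rd

Day 15 falls in week ⌈15/7⌉ of the month.
Days 1–7 hold the 1st Wednesday, 8–14 the 2nd, 15–21 the 3rd, 22–28 the 4th, 29–31 the 5th.
15 is in the range for the 3rd.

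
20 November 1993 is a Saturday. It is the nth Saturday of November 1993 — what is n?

3rd

Day 20 falls in week ⌈20/7⌉ of the month.
Days 1–7 hold the 1st Saturday, 8–14 the 2nd, 15–21 the 3rd, 22–28 the 4th, 29–31 the 5th.
20 is in the range for the 3rd.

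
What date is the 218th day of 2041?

6 August 2041

January has 31 days (218 − 31 = 187 remain).
February has 28 days (187 − 28 = 159 remain).
March has 31 days (159 − 31 = 128 remain).
April has 30 days (128 − 30 = 98 remain).
May has 31 days (98 − 31 = 67 remain).
June has 30 days (67 − 30 = 37 remain).
July has 31 days (37 − 31 = 6 remain).
6 into August → August 6.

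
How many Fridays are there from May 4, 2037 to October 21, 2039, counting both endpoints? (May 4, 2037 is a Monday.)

129

May 4, 2037 is a Monday; the first Friday on or after it is May 8, 2037 (4 days later).
From May 8, 2037 to October 21, 2039: 237 + 365 + 294 = 896 days (rest of 2037, 2038, to October 21, 2039 in 2039).
896 ÷ 7 = 128 full weeks with remainder 0, so 128 more Fridays after the first → 129.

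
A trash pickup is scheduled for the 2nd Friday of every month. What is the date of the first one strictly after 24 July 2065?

July 2065 starts on a Wednesday; its first Friday is the 3rd, so the 2nd Friday is the 10th — 10 July 2065.
That is not after 24 July 2065, so look at August 2065.
August 2065 starts on a Saturday; its first Friday is the 7th, so the 2nd Friday is the 14th — 14 August 2065.

14 August 2065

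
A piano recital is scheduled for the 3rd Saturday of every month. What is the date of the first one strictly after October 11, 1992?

October 1992 starts on a Thursday; its first Saturday is the 3rd, so the 3rd Saturday is the 17th — October 17, 1992.
October 17, 1992 is after October 11, 1992, so that is the next one.

October 17, 1992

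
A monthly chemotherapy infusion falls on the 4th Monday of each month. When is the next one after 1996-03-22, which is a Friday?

March 1996 starts on a Friday; its first Monday is the 4th, so the 4th Monday is the 25th — 1996-03-25.
1996-03-25 is after 1996-03-22, so that is the next one.

1996-03-25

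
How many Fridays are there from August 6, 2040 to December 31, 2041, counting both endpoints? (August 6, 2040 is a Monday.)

73

August 6, 2040 is a Monday; the first Friday on or after it is August 10, 2040 (4 days later).
From August 10, 2040 to December 31, 2041: 143 + 365 = 508 days (rest of 2040, to December 31, 2041 in 2041).
508 ÷ 7 = 72 full weeks with remainder 4, so 72 more Fridays after the first → 73.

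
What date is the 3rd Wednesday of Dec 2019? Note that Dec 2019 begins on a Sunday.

Dec 2019 begins on a Sunday, so the first Wednesday is Dec 4 (3 days later).
The 3rd Wednesday is 2 weeks later: 4 + 14 = 18.

Dec 18, 2019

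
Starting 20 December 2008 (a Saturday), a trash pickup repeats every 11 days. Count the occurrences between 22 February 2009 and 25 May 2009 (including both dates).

9

Occurrences land 11·i days after 20 December 2008 for i = 0, 1, 2, …
22 February 2009 is 64 days after the start; 64 ÷ 11 = 5 remainder 9; since the remainder is 9, round up to i = 6. First occurrence in the window: #7 on 24 February 2009 (6×11 = 66 days in).
25 May 2009 is 156 days after the start; 156 ÷ 11 = 14 remainder 2. Last occurrence in the window: #15 on 23 May 2009.
Occurrences #7 through #15: 9 in total.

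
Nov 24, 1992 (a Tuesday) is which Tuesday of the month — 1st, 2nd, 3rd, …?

Day 24 falls in week ⌈24/7⌉ of the month.
Days 1–7 hold the 1st Tuesday, 8–14 the 2nd, 15–21 the 3rd, 22–28 the 4th, 29–31 the 5th.
24 is in the range for the 4th.

4th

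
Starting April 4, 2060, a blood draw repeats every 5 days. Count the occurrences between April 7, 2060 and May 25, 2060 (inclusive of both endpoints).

10

Occurrences land 5·i days after April 4, 2060 for i = 0, 1, 2, …
April 7, 2060 is 3 days after the start; 3 ÷ 5 = 0 remainder 3; since the remainder is 3, round up to i = 1. First occurrence in the window: #2 on April 9, 2060 (1×5 = 5 days in).
May 25, 2060 is 51 days after the start; 51 ÷ 5 = 10 remainder 1. Last occurrence in the window: #11 on May 24, 2060.
Occurrences #2 through #11: 10 in total.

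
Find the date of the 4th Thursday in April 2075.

2075-04-25

April 2075 begins on a Monday, so the first Thursday is April 4 (3 days later).
The 4th Thursday is 3 weeks later: 4 + 21 = 25.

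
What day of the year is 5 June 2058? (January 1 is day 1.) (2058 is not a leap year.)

Days in months before June: 31 + 28 + 31 + 30 + 31 = 151.
Plus 5 days into June → day 156.

156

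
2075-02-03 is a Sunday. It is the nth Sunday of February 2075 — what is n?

Day 3 falls in week ⌈3/7⌉ of the month.
Days 1–7 hold the 1st Sunday, 8–14 the 2nd, 15–21 the 3rd, 22–28 the 4th, 29–31 the 5th.
3 is in the range for the 1st.

1st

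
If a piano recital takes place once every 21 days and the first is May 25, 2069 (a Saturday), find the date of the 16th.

The 16th occurrence is 15 intervals after the first: 15 × 21 = 315 days after May 25, 2069.
May has 31 days — 6 days to the end of May leaves 309.
June has 30 days (279 left).
July has 31 days (248 left).
August has 31 days (217 left).
September has 30 days (187 left).
October has 31 days (156 left).
November has 30 days (126 left).
December has 31 days (95 left).
January has 31 days (64 left).
February has 28 days (36 left).
March has 31 days (5 left).
5 days into April → April 5, 2070.

April 5, 2070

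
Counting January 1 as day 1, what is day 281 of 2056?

October 7, 2056

January has 31 days (281 − 31 = 250 remain).
February has 29 days (250 − 29 = 221 remain).
March has 31 days (221 − 31 = 190 remain).
April has 30 days (190 − 30 = 160 remain).
May has 31 days (160 − 31 = 129 remain).
June has 30 days (129 − 30 = 99 remain).
July has 31 days (99 − 31 = 68 remain).
August has 31 days (68 − 31 = 37 remain).
September has 30 days (37 − 30 = 7 remain).
7 into October → October 7.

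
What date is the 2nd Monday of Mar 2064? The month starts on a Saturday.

Mar 2064 begins on a Saturday, so the first Monday is Mar 3 (2 days later).
The 2nd Monday is 1 weeks later: 3 + 7 = 10.

Mar 10, 2064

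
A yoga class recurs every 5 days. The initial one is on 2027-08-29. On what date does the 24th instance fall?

The 24th occurrence is 23 intervals after the first: 23 × 5 = 115 days after 2027-08-29.
August has 31 days — 2 days to the end of August leaves 113.
September has 30 days (83 left).
October has 31 days (52 left).
November has 30 days (22 left).
22 days into December → 2027-12-22.

2027-12-22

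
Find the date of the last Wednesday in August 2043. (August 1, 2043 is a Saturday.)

2043-08-26

August 2043 begins on a Saturday, so the first Wednesday is August 5 (4 days later).
August 2043 has 31 days. Adding weeks: 5, 12, 19, 26 — the last one ≤ 31 is the 26th.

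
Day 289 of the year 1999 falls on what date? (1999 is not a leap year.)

January has 31 days (289 − 31 = 258 remain).
February has 28 days (258 − 28 = 230 remain).
March has 31 days (230 − 31 = 199 remain).
April has 30 days (199 − 30 = 169 remain).
May has 31 days (169 − 31 = 138 remain).
June has 30 days (138 − 30 = 108 remain).
July has 31 days (108 − 31 = 77 remain).
August has 31 days (77 − 31 = 46 remain).
September has 30 days (46 − 30 = 16 remain).
16 into October → October 16.

October 16, 1999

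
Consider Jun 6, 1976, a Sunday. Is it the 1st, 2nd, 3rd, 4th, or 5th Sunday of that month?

Day 6 falls in week ⌈6/7⌉ of the month.
Days 1–7 hold the 1st Sunday, 8–14 the 2nd, 15–21 the 3rd, 22–28 the 4th, 29–31 the 5th.
6 is in the range for the 1st.

1st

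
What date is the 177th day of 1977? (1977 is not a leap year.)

Jan has 31 days (177 − 31 = 146 remain).
Feb has 28 days (146 − 28 = 118 remain).
Mar has 31 days (118 − 31 = 87 remain).
Apr has 30 days (87 − 30 = 57 remain).
May has 31 days (57 − 31 = 26 remain).
26 into Jun → Jun 26.

Jun 26, 1977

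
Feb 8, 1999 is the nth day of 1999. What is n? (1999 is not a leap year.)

39

Days in months before Feb: 31 = 31.
Plus 8 days into Feb → day 39.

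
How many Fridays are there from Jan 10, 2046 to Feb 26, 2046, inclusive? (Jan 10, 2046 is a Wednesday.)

Jan 10, 2046 is a Wednesday; the first Friday on or after it is Jan 12, 2046 (2 days later).
From Jan 12, 2046 to Feb 26, 2046: 19 + 26 = 45 days (rest of Jan, Feb).
45 ÷ 7 = 6 full weeks with remainder 3, so 6 more Fridays after the first → 7.

7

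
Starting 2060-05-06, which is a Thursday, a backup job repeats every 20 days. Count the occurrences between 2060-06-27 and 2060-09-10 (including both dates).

4

Occurrences land 20·i days after 2060-05-06 for i = 0, 1, 2, …
2060-06-27 is 52 days after the start; 52 ÷ 20 = 2 remainder 12; since the remainder is 12, round up to i = 3. First occurrence in the window: #4 on 2060-07-05 (3×20 = 60 days in).
2060-09-10 is 127 days after the start; 127 ÷ 20 = 6 remainder 7. Last occurrence in the window: #7 on 2060-09-03.
Occurrences #4 through #7: 4 in total.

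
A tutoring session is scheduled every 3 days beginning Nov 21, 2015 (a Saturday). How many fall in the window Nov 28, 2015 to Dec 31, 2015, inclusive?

11

Occurrences land 3·i days after Nov 21, 2015 for i = 0, 1, 2, …
Nov 28, 2015 is 7 days after the start; 7 ÷ 3 = 2 remainder 1; since the remainder is 1, round up to i = 3. First occurrence in the window: #4 on Nov 30, 2015 (3×3 = 9 days in).
Dec 31, 2015 is 40 days after the start; 40 ÷ 3 = 13 remainder 1. Last occurrence in the window: #14 on Dec 30, 2015.
Occurrences #4 through #14: 11 in total.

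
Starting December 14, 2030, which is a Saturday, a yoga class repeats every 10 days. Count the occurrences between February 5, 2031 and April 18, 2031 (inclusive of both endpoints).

Occurrences land 10·i days after December 14, 2030 for i = 0, 1, 2, …
February 5, 2031 is 53 days after the start; 53 ÷ 10 = 5 remainder 3; since the remainder is 3, round up to i = 6. First occurrence in the window: #7 on February 12, 2031 (6×10 = 60 days in).
April 18, 2031 is 125 days after the start; 125 ÷ 10 = 12 remainder 5. Last occurrence in the window: #13 on April 13, 2031.
Occurrences #7 through #13: 7 in total.

7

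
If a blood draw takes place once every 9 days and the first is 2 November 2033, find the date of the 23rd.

The 23rd occurrence is 22 intervals after the first: 22 × 9 = 198 days after 2 November 2033.
November has 30 days — 28 days to the end of November leaves 170.
December has 31 days (139 left).
January has 31 days (108 left).
February has 28 days (80 left).
March has 31 days (49 left).
April has 30 days (19 left).
19 days into May → 19 May 2034.

19 May 2034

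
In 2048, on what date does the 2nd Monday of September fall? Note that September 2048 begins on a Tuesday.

September 2048 begins on a Tuesday, so the first Monday is September 7 (6 days later).
The 2nd Monday is 1 weeks later: 7 + 7 = 14.

September 14, 2048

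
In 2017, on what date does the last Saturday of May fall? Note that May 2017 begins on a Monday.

May 2017 begins on a Monday, so the first Saturday is May 6 (5 days later).
May 2017 has 31 days. Adding weeks: 6, 13, 20, 27 — the last one ≤ 31 is the 27th.

May 27, 2017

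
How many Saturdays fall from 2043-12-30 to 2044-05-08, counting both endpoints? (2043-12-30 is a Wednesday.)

19

2043-12-30 is a Wednesday; the first Saturday on or after it is 2044-01-02 (3 days later).
From 2044-01-02 to 2044-05-08: 29 + 29 + 31 + 30 + 8 = 127 days (rest of January, February, March, April, May).
127 ÷ 7 = 18 full weeks with remainder 1, so 18 more Saturdays after the first → 19.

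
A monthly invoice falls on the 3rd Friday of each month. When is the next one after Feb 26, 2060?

Mar 19, 2060

Feb 2060 starts on a Sunday; its first Friday is the 6th, so the 3rd Friday is the 20th — Feb 20, 2060.
That is not after Feb 26, 2060, so look at Mar 2060.
Mar 2060 starts on a Monday; its first Friday is the 5th, so the 3rd Friday is the 19th — Mar 19, 2060.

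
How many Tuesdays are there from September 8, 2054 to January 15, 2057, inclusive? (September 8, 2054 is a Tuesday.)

123

September 8, 2054 is a Tuesday; the first Tuesday on or after it is September 8, 2054.
From September 8, 2054 to January 15, 2057: 114 + 365 + 366 + 15 = 860 days (rest of 2054, 2055, 2056, to January 15, 2057 in 2057).
860 ÷ 7 = 122 full weeks with remainder 6, so 122 more Tuesdays after the first → 123.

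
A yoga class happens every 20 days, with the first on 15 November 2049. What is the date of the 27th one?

19 April 2051

The 27th occurrence is 26 intervals after the first: 26 × 20 = 520 days after 15 November 2049.
November has 30 days — 15 days to the end of November leaves 505.
From end of November to end of 2049 is 31 days (474 left).
2050 has 365 days (109 left).
January has 31 days (78 left).
February has 28 days (50 left).
March has 31 days (19 left).
19 days into April → 19 April 2051.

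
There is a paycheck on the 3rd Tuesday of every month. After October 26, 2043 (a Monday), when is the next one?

October 2043 starts on a Thursday; its first Tuesday is the 6th, so the 3rd Tuesday is the 20th — October 20, 2043.
That is not after October 26, 2043, so look at November 2043.
November 2043 starts on a Sunday; its first Tuesday is the 3rd, so the 3rd Tuesday is the 17th — November 17, 2043.

November 17, 2043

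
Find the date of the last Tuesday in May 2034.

May 2034 begins on a Monday, so the first Tuesday is May 2 (1 day later).
May 2034 has 31 days. Adding weeks: 2, 9, 16, 23, 30 — the last one ≤ 31 is the 30th.

May 30, 2034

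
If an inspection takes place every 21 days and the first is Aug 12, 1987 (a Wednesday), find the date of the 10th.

Feb 17, 1988

The 10th occurrence is 9 intervals after the first: 9 × 21 = 189 days after Aug 12, 1987.
Aug has 31 days — 19 days to the end of Aug leaves 170.
Sep has 30 days (140 left).
Oct has 31 days (109 left).
Nov has 30 days (79 left).
Dec has 31 days (48 left).
Jan has 31 days (17 left).
17 days into Feb → Feb 17, 1988.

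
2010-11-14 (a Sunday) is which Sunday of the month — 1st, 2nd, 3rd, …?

2nd

Day 14 falls in week ⌈14/7⌉ of the month.
Days 1–7 hold the 1st Sunday, 8–14 the 2nd, 15–21 the 3rd, 22–28 the 4th, 29–31 the 5th.
14 is in the range for the 2nd.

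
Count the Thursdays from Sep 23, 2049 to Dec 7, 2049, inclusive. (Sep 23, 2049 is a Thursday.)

Sep 23, 2049 is a Thursday; the first Thursday on or after it is Sep 23, 2049.
From Sep 23, 2049 to Dec 7, 2049: 7 + 31 + 30 + 7 = 75 days (rest of Sep, Oct, Nov, Dec).
75 ÷ 7 = 10 full weeks with remainder 5, so 10 more Thursdays after the first → 11.

11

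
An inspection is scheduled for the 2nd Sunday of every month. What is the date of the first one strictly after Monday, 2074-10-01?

October 2074 starts on a Monday; its first Sunday is the 7th, so the 2nd Sunday is the 14th — 2074-10-14.
2074-10-14 is after 2074-10-01, so that is the next one.

2074-10-14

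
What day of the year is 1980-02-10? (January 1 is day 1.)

Days in months before February: 31 = 31.
Plus 10 days into February → day 41.

41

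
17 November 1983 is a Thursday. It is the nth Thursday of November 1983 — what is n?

Day 17 falls in week ⌈17/7⌉ of the month.
Days 1–7 hold the 1st Thursday, 8–14 the 2nd, 15–21 the 3rd, 22–28 the 4th, 29–31 the 5th.
17 is in the range for the 3rd.

3rd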